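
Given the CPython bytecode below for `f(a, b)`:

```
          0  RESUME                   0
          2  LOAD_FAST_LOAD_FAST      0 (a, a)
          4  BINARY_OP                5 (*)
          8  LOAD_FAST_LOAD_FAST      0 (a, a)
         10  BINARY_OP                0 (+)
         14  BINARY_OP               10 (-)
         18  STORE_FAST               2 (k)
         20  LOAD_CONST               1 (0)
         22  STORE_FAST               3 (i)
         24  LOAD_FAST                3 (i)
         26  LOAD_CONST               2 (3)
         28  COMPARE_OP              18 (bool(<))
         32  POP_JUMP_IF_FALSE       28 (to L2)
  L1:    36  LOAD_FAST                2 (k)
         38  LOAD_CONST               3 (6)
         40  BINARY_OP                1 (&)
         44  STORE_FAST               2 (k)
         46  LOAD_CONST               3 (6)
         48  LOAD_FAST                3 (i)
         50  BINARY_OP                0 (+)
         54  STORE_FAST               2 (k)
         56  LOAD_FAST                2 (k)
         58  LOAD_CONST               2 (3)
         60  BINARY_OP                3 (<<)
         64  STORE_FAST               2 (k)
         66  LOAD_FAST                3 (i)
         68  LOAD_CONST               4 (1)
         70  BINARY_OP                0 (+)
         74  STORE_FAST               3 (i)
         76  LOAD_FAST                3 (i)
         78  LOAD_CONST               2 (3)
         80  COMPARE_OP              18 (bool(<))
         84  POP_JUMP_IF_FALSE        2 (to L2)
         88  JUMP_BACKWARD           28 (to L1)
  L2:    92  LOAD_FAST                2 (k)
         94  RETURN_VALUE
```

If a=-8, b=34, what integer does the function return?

LOAD_FAST_LOAD_FAST a,a → push -8,-8
BINARY_OP * → -8 * -8 = 64
LOAD_FAST_LOAD_FAST a,a → push -8,-8
BINARY_OP + → -8 + -8 = -16
BINARY_OP - → 64 - -16 = 80
STORE_FAST k → k=80
LOAD_CONST → push 0
STORE_FAST i → i=0
LOAD_FAST i → push 0
LOAD_CONST → push 3
COMPARE_OP bool(<) → 0 vs 3 = True
POP_JUMP_IF_FALSE → pop True; no jump
LOAD_FAST k → push 80
LOAD_CONST → push 6
BINARY_OP & → 80 & 6 = 0
STORE_FAST k → k=0
LOAD_CONST → push 6
LOAD_FAST i → push 0
BINARY_OP + → 6 + 0 = 6
STORE_FAST k → k=6
LOAD_FAST k → push 6
LOAD_CONST → push 3
BINARY_OP << → 6 << 3 = 48
STORE_FAST k → k=48
LOAD_FAST i → push 0
LOAD_CONST → push 1
BINARY_OP + → 0 + 1 = 1
STORE_FAST i → i=1
LOAD_FAST i → push 1
LOAD_CONST → push 3
COMPARE_OP bool(<) → 1 vs 3 = True
POP_JUMP_IF_FALSE → pop True; no jump
LOAD_FAST k → push 48
LOAD_CONST → push 6
BINARY_OP & → 48 & 6 = 0
STORE_FAST k → k=0
LOAD_CONST → push 6
LOAD_FAST i → push 1
BINARY_OP + → 6 + 1 = 7
STORE_FAST k → k=7
LOAD_FAST k → push 7
LOAD_CONST → push 3
BINARY_OP << → 7 << 3 = 56
STORE_FAST k → k=56
LOAD_FAST i → push 1
LOAD_CONST → push 1
BINARY_OP + → 1 + 1 = 2
STORE_FAST i → i=2
LOAD_FAST i → push 2
LOAD_CONST → push 3
COMPARE_OP bool(<) → 2 vs 3 = True
POP_JUMP_IF_FALSE → pop True; no jump
LOAD_FAST k → push 56
LOAD_CONST → push 6
BINARY_OP & → 56 & 6 = 0
STORE_FAST k → k=0
LOAD_CONST → push 6
LOAD_FAST i → push 2
BINARY_OP + → 6 + 2 = 8
STORE_FAST k → k=8
LOAD_FAST k → push 8
LOAD_CONST → push 3
BINARY_OP << → 8 << 3 = 64
STORE_FAST k → k=64
LOAD_FAST i → push 2
LOAD_CONST → push 1
BINARY_OP + → 2 + 1 = 3
STORE_FAST i → i=3
LOAD_FAST i → push 3
LOAD_CONST → push 3
COMPARE_OP bool(<) → 3 vs 3 = False
POP_JUMP_IF_FALSE → pop False; jump
LOAD_FAST k → push 64
RETURN_VALUE → return 64.

64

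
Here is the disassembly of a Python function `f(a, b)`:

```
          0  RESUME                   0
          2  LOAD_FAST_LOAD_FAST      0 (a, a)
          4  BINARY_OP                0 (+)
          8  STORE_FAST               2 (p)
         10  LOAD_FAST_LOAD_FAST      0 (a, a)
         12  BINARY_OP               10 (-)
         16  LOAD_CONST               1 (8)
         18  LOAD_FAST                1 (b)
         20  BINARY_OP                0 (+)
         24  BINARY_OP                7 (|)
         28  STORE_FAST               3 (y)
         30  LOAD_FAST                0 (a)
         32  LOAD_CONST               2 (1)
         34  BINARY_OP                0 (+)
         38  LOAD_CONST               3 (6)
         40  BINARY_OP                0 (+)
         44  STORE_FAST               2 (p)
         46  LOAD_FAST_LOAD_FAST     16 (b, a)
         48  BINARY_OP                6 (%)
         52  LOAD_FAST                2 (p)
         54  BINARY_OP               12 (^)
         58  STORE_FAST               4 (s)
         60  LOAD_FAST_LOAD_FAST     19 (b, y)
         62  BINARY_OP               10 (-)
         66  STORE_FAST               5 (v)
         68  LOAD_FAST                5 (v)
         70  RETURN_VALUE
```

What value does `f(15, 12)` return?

LOAD_FAST_LOAD_FAST a,a → push 15,15. Stack: [15, 15]
BINARY_OP + → 15 + 15 = 30. Stack: [30]
STORE_FAST p → p=30. Stack: []
LOAD_FAST_LOAD_FAST a,a → push 15,15. Stack: [15, 15]
BINARY_OP - → 15 - 15 = 0. Stack: [0]
LOAD_CONST → push 8. Stack: [0, 8]
LOAD_FAST b → push 12. Stack: [0, 8, 12]
BINARY_OP + → 8 + 12 = 20. Stack: [0, 20]
BINARY_OP | → 0 | 20 = 20. Stack: [20]
STORE_FAST y → y=20. Stack: []
LOAD_FAST a → push 15. Stack: [15]
LOAD_CONST → push 1. Stack: [15, 1]
BINARY_OP + → 15 + 1 = 16. Stack: [16]
LOAD_CONST → push 6. Stack: [16, 6]
BINARY_OP + → 16 + 6 = 22. Stack: [22]
STORE_FAST p → p=22. Stack: []
LOAD_FAST_LOAD_FAST b,a → push 12,15. Stack: [12, 15]
BINARY_OP % → 12 % 15 = 12. Stack: [12]
LOAD_FAST p → push 22. Stack: [12, 22]
BINARY_OP ^ → 12 ^ 22 = 26. Stack: [26]
STORE_FAST s → s=26. Stack: []
LOAD_FAST_LOAD_FAST b,y → push 12,20. Stack: [12, 20]
BINARY_OP - → 12 - 20 = -8. Stack: [-8]
STORE_FAST v → v=-8. Stack: []
LOAD_FAST v → push -8. Stack: [-8]
RETURN_VALUE → return -8.

-8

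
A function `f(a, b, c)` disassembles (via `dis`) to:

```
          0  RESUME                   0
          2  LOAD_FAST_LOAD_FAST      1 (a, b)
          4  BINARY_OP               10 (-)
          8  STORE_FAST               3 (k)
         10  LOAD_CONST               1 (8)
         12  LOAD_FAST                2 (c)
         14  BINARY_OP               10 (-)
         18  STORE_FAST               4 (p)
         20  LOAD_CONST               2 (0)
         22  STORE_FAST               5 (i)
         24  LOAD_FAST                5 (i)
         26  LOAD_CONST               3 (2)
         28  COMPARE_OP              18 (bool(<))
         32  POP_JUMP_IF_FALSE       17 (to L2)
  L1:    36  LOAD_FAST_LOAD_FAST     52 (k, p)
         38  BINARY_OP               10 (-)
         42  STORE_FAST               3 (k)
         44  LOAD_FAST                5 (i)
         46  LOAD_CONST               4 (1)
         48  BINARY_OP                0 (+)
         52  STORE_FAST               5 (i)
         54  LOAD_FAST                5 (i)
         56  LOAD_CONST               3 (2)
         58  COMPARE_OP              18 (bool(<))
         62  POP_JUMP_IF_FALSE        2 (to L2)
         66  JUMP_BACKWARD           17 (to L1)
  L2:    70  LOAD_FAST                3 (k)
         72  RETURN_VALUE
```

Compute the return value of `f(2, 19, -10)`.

-53

LOAD_FAST_LOAD_FAST a,b → push 2,19. Stack: [2, 19]
BINARY_OP - → 2 - 19 = -17. Stack: [-17]
STORE_FAST k → k=-17. Stack: []
LOAD_CONST → push 8. Stack: [8]
LOAD_FAST c → push -10. Stack: [8, -10]
BINARY_OP - → 8 - -10 = 18. Stack: [18]
STORE_FAST p → p=18. Stack: []
LOAD_CONST → push 0. Stack: [0]
STORE_FAST i → i=0. Stack: []
LOAD_FAST i → push 0. Stack: [0]
LOAD_CONST → push 2. Stack: [0, 2]
COMPARE_OP bool(<) → 0 vs 2 = True. Stack: [True]
POP_JUMP_IF_FALSE → pop True; no jump. Stack: []
LOAD_FAST_LOAD_FAST k,p → push -17,18. Stack: [-17, 18]
BINARY_OP - → -17 - 18 = -35. Stack: [-35]
STORE_FAST k → k=-35. Stack: []
LOAD_FAST i → push 0. Stack: [0]
LOAD_CONST → push 1. Stack: [0, 1]
BINARY_OP + → 0 + 1 = 1. Stack: [1]
STORE_FAST i → i=1. Stack: []
LOAD_FAST i → push 1. Stack: [1]
LOAD_CONST → push 2. Stack: [1, 2]
COMPARE_OP bool(<) → 1 vs 2 = True. Stack: [True]
POP_JUMP_IF_FALSE → pop True; no jump. Stack: []
LOAD_FAST_LOAD_FAST k,p → push -35,18. Stack: [-35, 18]
BINARY_OP - → -35 - 18 = -53. Stack: [-53]
STORE_FAST k → k=-53. Stack: []
LOAD_FAST i → push 1. Stack: [1]
LOAD_CONST → push 1. Stack: [1, 1]
BINARY_OP + → 1 + 1 = 2. Stack: [2]
STORE_FAST i → i=2. Stack: []
LOAD_FAST i → push 2. Stack: [2]
LOAD_CONST → push 2. Stack: [2, 2]
COMPARE_OP bool(<) → 2 vs 2 = False. Stack: [False]
POP_JUMP_IF_FALSE → pop False; jump. Stack: []
LOAD_FAST k → push -53. Stack: [-53]
RETURN_VALUE → return -53.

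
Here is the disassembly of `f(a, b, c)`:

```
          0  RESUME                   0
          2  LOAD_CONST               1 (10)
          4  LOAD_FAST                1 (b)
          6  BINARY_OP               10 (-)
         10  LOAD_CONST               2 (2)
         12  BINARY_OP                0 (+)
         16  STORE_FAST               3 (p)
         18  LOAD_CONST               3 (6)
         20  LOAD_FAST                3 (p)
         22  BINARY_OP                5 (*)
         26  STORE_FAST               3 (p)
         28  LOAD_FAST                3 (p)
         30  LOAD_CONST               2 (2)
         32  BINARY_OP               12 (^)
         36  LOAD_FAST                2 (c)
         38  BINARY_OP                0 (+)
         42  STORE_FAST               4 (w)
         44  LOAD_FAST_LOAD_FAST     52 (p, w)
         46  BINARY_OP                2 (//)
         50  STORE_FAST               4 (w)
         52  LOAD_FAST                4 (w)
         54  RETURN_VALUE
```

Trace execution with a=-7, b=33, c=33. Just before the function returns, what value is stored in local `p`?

-126

LOAD_CONST → push 10. Stack: [10]
LOAD_FAST b → push 33. Stack: [10, 33]
BINARY_OP - → 10 - 33 = -23. Stack: [-23]
LOAD_CONST → push 2. Stack: [-23, 2]
BINARY_OP + → -23 + 2 = -21. Stack: [-21]
STORE_FAST p → p=-21. Stack: []
LOAD_CONST → push 6. Stack: [6]
LOAD_FAST p → push -21. Stack: [6, -21]
BINARY_OP * → 6 * -21 = -126. Stack: [-126]
STORE_FAST p → p=-126. Stack: []
LOAD_FAST p → push -126. Stack: [-126]
LOAD_CONST → push 2. Stack: [-126, 2]
BINARY_OP ^ → -126 ^ 2 = -128. Stack: [-128]
LOAD_FAST c → push 33. Stack: [-128, 33]
BINARY_OP + → -128 + 33 = -95. Stack: [-95]
STORE_FAST w → w=-95. Stack: []
LOAD_FAST_LOAD_FAST p,w → push -126,-95. Stack: [-126, -95]
BINARY_OP // → -126 // -95 = 1. Stack: [1]
STORE_FAST w → w=1. Stack: []
LOAD_FAST w → push 1. Stack: [1]
RETURN_VALUE → return 1.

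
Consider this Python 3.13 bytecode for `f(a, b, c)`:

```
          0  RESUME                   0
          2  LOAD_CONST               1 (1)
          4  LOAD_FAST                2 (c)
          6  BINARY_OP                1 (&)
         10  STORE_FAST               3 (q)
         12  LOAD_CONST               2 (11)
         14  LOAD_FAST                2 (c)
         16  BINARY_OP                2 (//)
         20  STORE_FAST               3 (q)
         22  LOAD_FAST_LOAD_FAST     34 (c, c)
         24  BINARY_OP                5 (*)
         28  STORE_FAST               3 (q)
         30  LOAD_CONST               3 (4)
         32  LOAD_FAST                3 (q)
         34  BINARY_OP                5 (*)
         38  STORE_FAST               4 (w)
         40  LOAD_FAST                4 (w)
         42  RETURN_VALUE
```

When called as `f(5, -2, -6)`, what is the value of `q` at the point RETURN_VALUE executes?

LOAD_CONST → push 1. Stack: [1]
LOAD_FAST c → push -6. Stack: [1, -6]
BINARY_OP & → 1 & -6 = 0. Stack: [0]
STORE_FAST q → q=0. Stack: []
LOAD_CONST → push 11. Stack: [11]
LOAD_FAST c → push -6. Stack: [11, -6]
BINARY_OP // → 11 // -6 = -2. Stack: [-2]
STORE_FAST q → q=-2. Stack: []
LOAD_FAST_LOAD_FAST c,c → push -6,-6. Stack: [-6, -6]
BINARY_OP * → -6 * -6 = 36. Stack: [36]
STORE_FAST q → q=36. Stack: []
LOAD_CONST → push 4. Stack: [4]
LOAD_FAST q → push 36. Stack: [4, 36]
BINARY_OP * → 4 * 36 = 144. Stack: [144]
STORE_FAST w → w=144. Stack: []
LOAD_FAST w → push 144. Stack: [144]
RETURN_VALUE → return 144.

36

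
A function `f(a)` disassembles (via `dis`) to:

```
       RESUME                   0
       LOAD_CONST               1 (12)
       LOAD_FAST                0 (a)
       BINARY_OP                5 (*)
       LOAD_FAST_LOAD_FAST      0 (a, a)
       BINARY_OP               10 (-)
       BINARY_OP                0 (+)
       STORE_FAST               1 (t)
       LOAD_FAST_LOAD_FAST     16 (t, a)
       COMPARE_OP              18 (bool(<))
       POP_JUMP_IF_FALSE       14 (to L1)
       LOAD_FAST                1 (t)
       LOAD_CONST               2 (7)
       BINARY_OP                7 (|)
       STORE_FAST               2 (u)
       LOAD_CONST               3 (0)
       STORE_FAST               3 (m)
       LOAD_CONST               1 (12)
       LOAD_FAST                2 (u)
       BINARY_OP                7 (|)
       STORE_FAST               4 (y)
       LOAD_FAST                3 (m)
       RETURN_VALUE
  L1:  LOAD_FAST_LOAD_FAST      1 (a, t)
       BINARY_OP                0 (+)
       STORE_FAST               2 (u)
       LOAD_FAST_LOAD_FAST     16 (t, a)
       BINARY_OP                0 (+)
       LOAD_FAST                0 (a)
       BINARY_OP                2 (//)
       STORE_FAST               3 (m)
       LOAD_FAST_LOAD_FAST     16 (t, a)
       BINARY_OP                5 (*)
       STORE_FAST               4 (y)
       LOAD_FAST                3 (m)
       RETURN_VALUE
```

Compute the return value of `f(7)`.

LOAD_CONST → push 12. Stack: [12]
LOAD_FAST a → push 7. Stack: [12, 7]
BINARY_OP * → 12 * 7 = 84. Stack: [84]
LOAD_FAST_LOAD_FAST a,a → push 7,7. Stack: [84, 7, 7]
BINARY_OP - → 7 - 7 = 0. Stack: [84, 0]
BINARY_OP + → 84 + 0 = 84. Stack: [84]
STORE_FAST t → t=84. Stack: []
LOAD_FAST_LOAD_FAST t,a → push 84,7. Stack: [84, 7]
COMPARE_OP bool(<) → 84 vs 7 = False. Stack: [False]
POP_JUMP_IF_FALSE → pop False; jump. Stack: []
LOAD_FAST_LOAD_FAST a,t → push 7,84. Stack: [7, 84]
BINARY_OP + → 7 + 84 = 91. Stack: [91]
STORE_FAST u → u=91. Stack: []
LOAD_FAST_LOAD_FAST t,a → push 84,7. Stack: [84, 7]
BINARY_OP + → 84 + 7 = 91. Stack: [91]
LOAD_FAST a → push 7. Stack: [91, 7]
BINARY_OP // → 91 // 7 = 13. Stack: [13]
STORE_FAST m → m=13. Stack: []
LOAD_FAST_LOAD_FAST t,a → push 84,7. Stack: [84, 7]
BINARY_OP * → 84 * 7 = 588. Stack: [588]
STORE_FAST y → y=588. Stack: []
LOAD_FAST m → push 13. Stack: [13]
RETURN_VALUE → return 13.

13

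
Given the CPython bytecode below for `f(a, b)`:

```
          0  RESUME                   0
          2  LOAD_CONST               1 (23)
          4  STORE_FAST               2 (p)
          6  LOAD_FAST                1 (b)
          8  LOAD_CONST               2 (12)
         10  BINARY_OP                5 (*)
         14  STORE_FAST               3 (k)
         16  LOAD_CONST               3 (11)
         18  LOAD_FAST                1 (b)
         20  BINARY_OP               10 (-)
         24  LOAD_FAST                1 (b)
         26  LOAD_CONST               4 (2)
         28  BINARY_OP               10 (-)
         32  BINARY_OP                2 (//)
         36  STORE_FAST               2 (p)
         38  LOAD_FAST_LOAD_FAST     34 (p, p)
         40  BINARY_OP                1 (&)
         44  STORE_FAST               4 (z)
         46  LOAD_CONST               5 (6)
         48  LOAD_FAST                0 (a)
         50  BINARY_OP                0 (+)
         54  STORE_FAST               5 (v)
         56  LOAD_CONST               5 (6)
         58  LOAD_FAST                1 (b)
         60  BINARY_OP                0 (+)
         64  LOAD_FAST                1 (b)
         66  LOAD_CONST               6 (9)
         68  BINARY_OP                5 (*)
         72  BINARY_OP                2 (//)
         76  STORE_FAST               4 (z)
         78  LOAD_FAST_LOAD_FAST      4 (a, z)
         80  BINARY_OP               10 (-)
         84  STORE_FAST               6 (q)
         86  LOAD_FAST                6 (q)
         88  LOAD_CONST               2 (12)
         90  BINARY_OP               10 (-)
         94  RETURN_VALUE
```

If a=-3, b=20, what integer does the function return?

LOAD_CONST → push 23. Stack: [23]
STORE_FAST p → p=23. Stack: []
LOAD_FAST b → push 20. Stack: [20]
LOAD_CONST → push 12. Stack: [20, 12]
BINARY_OP * → 20 * 12 = 240. Stack: [240]
STORE_FAST k → k=240. Stack: []
LOAD_CONST → push 11. Stack: [11]
LOAD_FAST b → push 20. Stack: [11, 20]
BINARY_OP - → 11 - 20 = -9. Stack: [-9]
LOAD_FAST b → push 20. Stack: [-9, 20]
LOAD_CONST → push 2. Stack: [-9, 20, 2]
BINARY_OP - → 20 - 2 = 18. Stack: [-9, 18]
BINARY_OP // → -9 // 18 = -1. Stack: [-1]
STORE_FAST p → p=-1. Stack: []
LOAD_FAST_LOAD_FAST p,p → push -1,-1. Stack: [-1, -1]
BINARY_OP & → -1 & -1 = -1. Stack: [-1]
STORE_FAST z → z=-1. Stack: []
LOAD_CONST → push 6. Stack: [6]
LOAD_FAST a → push -3. Stack: [6, -3]
BINARY_OP + → 6 + -3 = 3. Stack: [3]
STORE_FAST v → v=3. Stack: []
LOAD_CONST → push 6. Stack: [6]
LOAD_FAST b → push 20. Stack: [6, 20]
BINARY_OP + → 6 + 20 = 26. Stack: [26]
LOAD_FAST b → push 20. Stack: [26, 20]
LOAD_CONST → push 9. Stack: [26, 20, 9]
BINARY_OP * → 20 * 9 = 180. Stack: [26, 180]
BINARY_OP // → 26 // 180 = 0. Stack: [0]
STORE_FAST z → z=0. Stack: []
LOAD_FAST_LOAD_FAST a,z → push -3,0. Stack: [-3, 0]
BINARY_OP - → -3 - 0 = -3. Stack: [-3]
STORE_FAST q → q=-3. Stack: []
LOAD_FAST q → push -3. Stack: [-3]
LOAD_CONST → push 12. Stack: [-3, 12]
BINARY_OP - → -3 - 12 = -15. Stack: [-15]
RETURN_VALUE → return -15.

-15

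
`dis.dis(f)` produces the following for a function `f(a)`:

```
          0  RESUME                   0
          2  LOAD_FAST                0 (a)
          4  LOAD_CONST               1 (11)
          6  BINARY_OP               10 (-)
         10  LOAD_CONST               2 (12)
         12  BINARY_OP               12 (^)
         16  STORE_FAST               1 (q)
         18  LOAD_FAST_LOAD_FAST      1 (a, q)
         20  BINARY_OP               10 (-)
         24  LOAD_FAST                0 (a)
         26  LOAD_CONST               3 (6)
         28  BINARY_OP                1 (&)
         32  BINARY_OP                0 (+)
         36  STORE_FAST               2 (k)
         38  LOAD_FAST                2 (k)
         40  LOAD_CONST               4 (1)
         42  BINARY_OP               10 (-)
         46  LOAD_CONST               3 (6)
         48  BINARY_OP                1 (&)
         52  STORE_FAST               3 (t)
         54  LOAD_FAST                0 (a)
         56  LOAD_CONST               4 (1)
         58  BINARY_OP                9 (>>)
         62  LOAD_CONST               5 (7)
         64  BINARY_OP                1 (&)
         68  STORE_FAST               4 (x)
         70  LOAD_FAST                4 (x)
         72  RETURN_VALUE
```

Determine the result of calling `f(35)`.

LOAD_FAST a → push 35. Stack: [35]
LOAD_CONST → push 11. Stack: [35, 11]
BINARY_OP - → 35 - 11 = 24. Stack: [24]
LOAD_CONST → push 12. Stack: [24, 12]
BINARY_OP ^ → 24 ^ 12 = 20. Stack: [20]
STORE_FAST q → q=20. Stack: []
LOAD_FAST_LOAD_FAST a,q → push 35,20. Stack: [35, 20]
BINARY_OP - → 35 - 20 = 15. Stack: [15]
LOAD_FAST a → push 35. Stack: [15, 35]
LOAD_CONST → push 6. Stack: [15, 35, 6]
BINARY_OP & → 35 & 6 = 2. Stack: [15, 2]
BINARY_OP + → 15 + 2 = 17. Stack: [17]
STORE_FAST k → k=17. Stack: []
LOAD_FAST k → push 17. Stack: [17]
LOAD_CONST → push 1. Stack: [17, 1]
BINARY_OP - → 17 - 1 = 16. Stack: [16]
LOAD_CONST → push 6. Stack: [16, 6]
BINARY_OP & → 16 & 6 = 0. Stack: [0]
STORE_FAST t → t=0. Stack: []
LOAD_FAST a → push 35. Stack: [35]
LOAD_CONST → push 1. Stack: [35, 1]
BINARY_OP >> → 35 >> 1 = 17. Stack: [17]
LOAD_CONST → push 7. Stack: [17, 7]
BINARY_OP & → 17 & 7 = 1. Stack: [1]
STORE_FAST x → x=1. Stack: []
LOAD_FAST x → push 1. Stack: [1]
RETURN_VALUE → return 1.

1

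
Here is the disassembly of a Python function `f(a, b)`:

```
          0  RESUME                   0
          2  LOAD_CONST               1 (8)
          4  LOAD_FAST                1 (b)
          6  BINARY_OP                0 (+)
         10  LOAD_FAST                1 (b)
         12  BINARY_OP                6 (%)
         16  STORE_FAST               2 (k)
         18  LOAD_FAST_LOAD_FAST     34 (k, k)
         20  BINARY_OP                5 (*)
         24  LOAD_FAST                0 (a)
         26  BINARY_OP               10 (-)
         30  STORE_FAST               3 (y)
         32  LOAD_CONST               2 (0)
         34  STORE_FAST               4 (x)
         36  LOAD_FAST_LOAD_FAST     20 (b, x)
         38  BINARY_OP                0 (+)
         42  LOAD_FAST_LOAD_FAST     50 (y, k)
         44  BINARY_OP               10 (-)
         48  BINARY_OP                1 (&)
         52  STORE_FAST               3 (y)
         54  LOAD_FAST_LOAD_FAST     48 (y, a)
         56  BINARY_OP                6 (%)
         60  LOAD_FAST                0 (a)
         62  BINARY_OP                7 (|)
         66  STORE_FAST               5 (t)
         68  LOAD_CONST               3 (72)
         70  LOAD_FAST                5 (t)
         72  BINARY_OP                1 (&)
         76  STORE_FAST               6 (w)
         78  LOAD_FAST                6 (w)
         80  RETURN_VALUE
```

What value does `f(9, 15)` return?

8

LOAD_CONST → push 8. Stack: [8]
LOAD_FAST b → push 15. Stack: [8, 15]
BINARY_OP + → 8 + 15 = 23. Stack: [23]
LOAD_FAST b → push 15. Stack: [23, 15]
BINARY_OP % → 23 % 15 = 8. Stack: [8]
STORE_FAST k → k=8. Stack: []
LOAD_FAST_LOAD_FAST k,k → push 8,8. Stack: [8, 8]
BINARY_OP * → 8 * 8 = 64. Stack: [64]
LOAD_FAST a → push 9. Stack: [64, 9]
BINARY_OP - → 64 - 9 = 55. Stack: [55]
STORE_FAST y → y=55. Stack: []
LOAD_CONST → push 0. Stack: [0]
STORE_FAST x → x=0. Stack: []
LOAD_FAST_LOAD_FAST b,x → push 15,0. Stack: [15, 0]
BINARY_OP + → 15 + 0 = 15. Stack: [15]
LOAD_FAST_LOAD_FAST y,k → push 55,8. Stack: [15, 55, 8]
BINARY_OP - → 55 - 8 = 47. Stack: [15, 47]
BINARY_OP & → 15 & 47 = 15. Stack: [15]
STORE_FAST y → y=15. Stack: []
LOAD_FAST_LOAD_FAST y,a → push 15,9. Stack: [15, 9]
BINARY_OP % → 15 % 9 = 6. Stack: [6]
LOAD_FAST a → push 9. Stack: [6, 9]
BINARY_OP | → 6 | 9 = 15. Stack: [15]
STORE_FAST t → t=15. Stack: []
LOAD_CONST → push 72. Stack: [72]
LOAD_FAST t → push 15. Stack: [72, 15]
BINARY_OP & → 72 & 15 = 8. Stack: [8]
STORE_FAST w → w=8. Stack: []
LOAD_FAST w → push 8. Stack: [8]
RETURN_VALUE → return 8.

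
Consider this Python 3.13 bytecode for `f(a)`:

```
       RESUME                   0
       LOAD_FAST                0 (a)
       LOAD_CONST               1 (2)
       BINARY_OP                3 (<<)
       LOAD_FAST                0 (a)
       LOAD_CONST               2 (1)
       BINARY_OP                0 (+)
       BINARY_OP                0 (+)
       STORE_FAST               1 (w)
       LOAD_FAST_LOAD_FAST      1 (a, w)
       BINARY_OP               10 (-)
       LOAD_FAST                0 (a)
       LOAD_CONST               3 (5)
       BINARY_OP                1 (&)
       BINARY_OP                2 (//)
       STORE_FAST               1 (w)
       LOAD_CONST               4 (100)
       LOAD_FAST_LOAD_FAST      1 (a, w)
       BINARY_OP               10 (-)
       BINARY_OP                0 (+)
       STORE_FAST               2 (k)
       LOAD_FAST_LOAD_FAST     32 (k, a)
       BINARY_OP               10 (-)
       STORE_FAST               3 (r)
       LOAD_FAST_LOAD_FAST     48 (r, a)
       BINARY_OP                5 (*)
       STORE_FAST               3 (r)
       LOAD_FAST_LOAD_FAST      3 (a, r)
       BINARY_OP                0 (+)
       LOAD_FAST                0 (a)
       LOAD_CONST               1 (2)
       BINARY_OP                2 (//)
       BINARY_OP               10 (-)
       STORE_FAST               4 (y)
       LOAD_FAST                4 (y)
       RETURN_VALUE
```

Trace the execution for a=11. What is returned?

LOAD_FAST a → push 11. Stack: [11]
LOAD_CONST → push 2. Stack: [11, 2]
BINARY_OP << → 11 << 2 = 44. Stack: [44]
LOAD_FAST a → push 11. Stack: [44, 11]
LOAD_CONST → push 1. Stack: [44, 11, 1]
BINARY_OP + → 11 + 1 = 12. Stack: [44, 12]
BINARY_OP + → 44 + 12 = 56. Stack: [56]
STORE_FAST w → w=56. Stack: []
LOAD_FAST_LOAD_FAST a,w → push 11,56. Stack: [11, 56]
BINARY_OP - → 11 - 56 = -45. Stack: [-45]
LOAD_FAST a → push 11. Stack: [-45, 11]
LOAD_CONST → push 5. Stack: [-45, 11, 5]
BINARY_OP & → 11 & 5 = 1. Stack: [-45, 1]
BINARY_OP // → -45 // 1 = -45. Stack: [-45]
STORE_FAST w → w=-45. Stack: []
LOAD_CONST → push 100. Stack: [100]
LOAD_FAST_LOAD_FAST a,w → push 11,-45. Stack: [100, 11, -45]
BINARY_OP - → 11 - -45 = 56. Stack: [100, 56]
BINARY_OP + → 100 + 56 = 156. Stack: [156]
STORE_FAST k → k=156. Stack: []
LOAD_FAST_LOAD_FAST k,a → push 156,11. Stack: [156, 11]
BINARY_OP - → 156 - 11 = 145. Stack: [145]
STORE_FAST r → r=145. Stack: []
LOAD_FAST_LOAD_FAST r,a → push 145,11. Stack: [145, 11]
BINARY_OP * → 145 * 11 = 1595. Stack: [1595]
STORE_FAST r → r=1595. Stack: []
LOAD_FAST_LOAD_FAST a,r → push 11,1595. Stack: [11, 1595]
BINARY_OP + → 11 + 1595 = 1606. Stack: [1606]
LOAD_FAST a → push 11. Stack: [1606, 11]
LOAD_CONST → push 2. Stack: [1606, 11, 2]
BINARY_OP // → 11 // 2 = 5. Stack: [1606, 5]
BINARY_OP - → 1606 - 5 = 1601. Stack: [1601]
STORE_FAST y → y=1601. Stack: []
LOAD_FAST y → push 1601. Stack: [1601]
RETURN_VALUE → return 1601.

1601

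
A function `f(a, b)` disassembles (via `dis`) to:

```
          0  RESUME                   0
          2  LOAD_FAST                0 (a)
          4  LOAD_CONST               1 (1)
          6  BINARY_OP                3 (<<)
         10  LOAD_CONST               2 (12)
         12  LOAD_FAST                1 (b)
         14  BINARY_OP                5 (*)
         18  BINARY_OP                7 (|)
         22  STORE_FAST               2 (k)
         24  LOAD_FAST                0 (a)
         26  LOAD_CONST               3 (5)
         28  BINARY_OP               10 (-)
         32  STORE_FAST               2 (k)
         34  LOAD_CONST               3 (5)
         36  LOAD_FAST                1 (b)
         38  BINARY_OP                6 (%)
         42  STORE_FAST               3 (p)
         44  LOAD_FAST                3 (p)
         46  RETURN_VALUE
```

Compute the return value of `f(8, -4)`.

-3

LOAD_FAST a → push 8. Stack: [8]
LOAD_CONST → push 1. Stack: [8, 1]
BINARY_OP << → 8 << 1 = 16. Stack: [16]
LOAD_CONST → push 12. Stack: [16, 12]
LOAD_FAST b → push -4. Stack: [16, 12, -4]
BINARY_OP * → 12 * -4 = -48. Stack: [16, -48]
BINARY_OP | → 16 | -48 = -48. Stack: [-48]
STORE_FAST k → k=-48. Stack: []
LOAD_FAST a → push 8. Stack: [8]
LOAD_CONST → push 5. Stack: [8, 5]
BINARY_OP - → 8 - 5 = 3. Stack: [3]
STORE_FAST k → k=3. Stack: []
LOAD_CONST → push 5. Stack: [5]
LOAD_FAST b → push -4. Stack: [5, -4]
BINARY_OP % → 5 % -4 = -3. Stack: [-3]
STORE_FAST p → p=-3. Stack: []
LOAD_FAST p → push -3. Stack: [-3]
RETURN_VALUE → return -3.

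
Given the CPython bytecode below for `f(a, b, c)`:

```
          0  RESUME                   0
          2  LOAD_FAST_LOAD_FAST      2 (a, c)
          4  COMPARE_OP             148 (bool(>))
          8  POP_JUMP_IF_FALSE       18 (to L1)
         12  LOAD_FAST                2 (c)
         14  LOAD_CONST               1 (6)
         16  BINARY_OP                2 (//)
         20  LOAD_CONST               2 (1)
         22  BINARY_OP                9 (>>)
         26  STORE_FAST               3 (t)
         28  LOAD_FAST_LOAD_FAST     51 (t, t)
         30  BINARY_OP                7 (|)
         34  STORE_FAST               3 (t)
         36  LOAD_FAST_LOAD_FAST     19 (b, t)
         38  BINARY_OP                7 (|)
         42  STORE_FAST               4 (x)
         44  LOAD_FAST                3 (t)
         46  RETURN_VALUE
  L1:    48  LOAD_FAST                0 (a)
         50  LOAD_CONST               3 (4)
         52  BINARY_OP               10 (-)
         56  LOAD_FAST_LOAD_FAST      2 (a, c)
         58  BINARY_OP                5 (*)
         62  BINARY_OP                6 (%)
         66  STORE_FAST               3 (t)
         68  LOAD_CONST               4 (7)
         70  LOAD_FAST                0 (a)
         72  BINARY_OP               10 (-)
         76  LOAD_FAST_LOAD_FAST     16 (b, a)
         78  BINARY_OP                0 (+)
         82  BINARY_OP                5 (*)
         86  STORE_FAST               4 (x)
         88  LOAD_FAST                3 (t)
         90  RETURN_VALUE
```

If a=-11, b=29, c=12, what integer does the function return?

-15

LOAD_FAST_LOAD_FAST a,c → push -11,12. Stack: [-11, 12]
COMPARE_OP bool(>) → -11 vs 12 = False. Stack: [False]
POP_JUMP_IF_FALSE → pop False; jump. Stack: []
LOAD_FAST a → push -11. Stack: [-11]
LOAD_CONST → push 4. Stack: [-11, 4]
BINARY_OP - → -11 - 4 = -15. Stack: [-15]
LOAD_FAST_LOAD_FAST a,c → push -11,12. Stack: [-15, -11, 12]
BINARY_OP * → -11 * 12 = -132. Stack: [-15, -132]
BINARY_OP % → -15 % -132 = -15. Stack: [-15]
STORE_FAST t → t=-15. Stack: []
LOAD_CONST → push 7. Stack: [7]
LOAD_FAST a → push -11. Stack: [7, -11]
BINARY_OP - → 7 - -11 = 18. Stack: [18]
LOAD_FAST_LOAD_FAST b,a → push 29,-11. Stack: [18, 29, -11]
BINARY_OP + → 29 + -11 = 18. Stack: [18, 18]
BINARY_OP * → 18 * 18 = 324. Stack: [324]
STORE_FAST x → x=324. Stack: []
LOAD_FAST t → push -15. Stack: [-15]
RETURN_VALUE → return -15.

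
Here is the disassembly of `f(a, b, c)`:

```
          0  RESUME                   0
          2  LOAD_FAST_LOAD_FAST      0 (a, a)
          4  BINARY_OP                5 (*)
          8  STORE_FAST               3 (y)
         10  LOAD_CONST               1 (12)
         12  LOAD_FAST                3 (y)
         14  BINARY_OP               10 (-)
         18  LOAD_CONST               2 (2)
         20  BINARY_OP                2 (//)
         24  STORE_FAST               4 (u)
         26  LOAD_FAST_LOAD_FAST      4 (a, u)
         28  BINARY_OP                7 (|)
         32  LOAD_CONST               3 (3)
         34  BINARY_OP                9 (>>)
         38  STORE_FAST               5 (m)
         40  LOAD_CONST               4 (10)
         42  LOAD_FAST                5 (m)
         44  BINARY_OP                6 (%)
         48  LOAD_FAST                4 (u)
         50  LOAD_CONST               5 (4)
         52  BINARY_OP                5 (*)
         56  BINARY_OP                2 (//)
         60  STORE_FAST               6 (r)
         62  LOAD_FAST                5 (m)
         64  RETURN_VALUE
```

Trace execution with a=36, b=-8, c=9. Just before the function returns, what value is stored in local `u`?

-642

LOAD_FAST_LOAD_FAST a,a → push 36,36. Stack: [36, 36]
BINARY_OP * → 36 * 36 = 1296. Stack: [1296]
STORE_FAST y → y=1296. Stack: []
LOAD_CONST → push 12. Stack: [12]
LOAD_FAST y → push 1296. Stack: [12, 1296]
BINARY_OP - → 12 - 1296 = -1284. Stack: [-1284]
LOAD_CONST → push 2. Stack: [-1284, 2]
BINARY_OP // → -1284 // 2 = -642. Stack: [-642]
STORE_FAST u → u=-642. Stack: []
LOAD_FAST_LOAD_FAST a,u → push 36,-642. Stack: [36, -642]
BINARY_OP | → 36 | -642 = -642. Stack: [-642]
LOAD_CONST → push 3. Stack: [-642, 3]
BINARY_OP >> → -642 >> 3 = -81. Stack: [-81]
STORE_FAST m → m=-81. Stack: []
LOAD_CONST → push 10. Stack: [10]
LOAD_FAST m → push -81. Stack: [10, -81]
BINARY_OP % → 10 % -81 = -71. Stack: [-71]
LOAD_FAST u → push -642. Stack: [-71, -642]
LOAD_CONST → push 4. Stack: [-71, -642, 4]
BINARY_OP * → -642 * 4 = -2568. Stack: [-71, -2568]
BINARY_OP // → -71 // -2568 = 0. Stack: [0]
STORE_FAST r → r=0. Stack: []
LOAD_FAST m → push -81. Stack: [-81]
RETURN_VALUE → return -81.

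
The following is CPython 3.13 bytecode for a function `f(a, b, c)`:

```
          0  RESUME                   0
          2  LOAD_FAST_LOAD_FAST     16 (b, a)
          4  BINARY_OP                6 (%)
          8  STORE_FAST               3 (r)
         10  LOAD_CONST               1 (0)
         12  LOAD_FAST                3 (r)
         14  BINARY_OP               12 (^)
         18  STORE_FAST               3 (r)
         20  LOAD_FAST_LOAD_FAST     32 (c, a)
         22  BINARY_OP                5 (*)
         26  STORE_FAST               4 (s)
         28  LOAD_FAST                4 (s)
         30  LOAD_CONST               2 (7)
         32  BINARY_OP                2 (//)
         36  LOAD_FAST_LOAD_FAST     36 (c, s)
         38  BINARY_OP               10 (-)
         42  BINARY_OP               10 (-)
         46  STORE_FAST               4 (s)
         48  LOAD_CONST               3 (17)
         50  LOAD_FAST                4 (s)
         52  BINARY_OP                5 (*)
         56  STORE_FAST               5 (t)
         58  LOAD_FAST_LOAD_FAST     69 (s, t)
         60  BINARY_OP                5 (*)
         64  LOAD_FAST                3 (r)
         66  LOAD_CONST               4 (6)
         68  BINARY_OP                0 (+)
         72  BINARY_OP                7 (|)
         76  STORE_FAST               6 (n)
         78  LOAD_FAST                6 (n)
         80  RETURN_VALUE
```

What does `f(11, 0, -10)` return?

LOAD_FAST_LOAD_FAST b,a → push 0,11. Stack: [0, 11]
BINARY_OP % → 0 % 11 = 0. Stack: [0]
STORE_FAST r → r=0. Stack: []
LOAD_CONST → push 0. Stack: [0]
LOAD_FAST r → push 0. Stack: [0, 0]
BINARY_OP ^ → 0 ^ 0 = 0. Stack: [0]
STORE_FAST r → r=0. Stack: []
LOAD_FAST_LOAD_FAST c,a → push -10,11. Stack: [-10, 11]
BINARY_OP * → -10 * 11 = -110. Stack: [-110]
STORE_FAST s → s=-110. Stack: []
LOAD_FAST s → push -110. Stack: [-110]
LOAD_CONST → push 7. Stack: [-110, 7]
BINARY_OP // → -110 // 7 = -16. Stack: [-16]
LOAD_FAST_LOAD_FAST c,s → push -10,-110. Stack: [-16, -10, -110]
BINARY_OP - → -10 - -110 = 100. Stack: [-16, 100]
BINARY_OP - → -16 - 100 = -116. Stack: [-116]
STORE_FAST s → s=-116. Stack: []
LOAD_CONST → push 17. Stack: [17]
LOAD_FAST s → push -116. Stack: [17, -116]
BINARY_OP * → 17 * -116 = -1972. Stack: [-1972]
STORE_FAST t → t=-1972. Stack: []
LOAD_FAST_LOAD_FAST s,t → push -116,-1972. Stack: [-116, -1972]
BINARY_OP * → -116 * -1972 = 228752. Stack: [228752]
LOAD_FAST r → push 0. Stack: [228752, 0]
LOAD_CONST → push 6. Stack: [228752, 0, 6]
BINARY_OP + → 0 + 6 = 6. Stack: [228752, 6]
BINARY_OP | → 228752 | 6 = 228758. Stack: [228758]
STORE_FAST n → n=228758. Stack: []
LOAD_FAST n → push 228758. Stack: [228758]
RETURN_VALUE → return 228758.

228758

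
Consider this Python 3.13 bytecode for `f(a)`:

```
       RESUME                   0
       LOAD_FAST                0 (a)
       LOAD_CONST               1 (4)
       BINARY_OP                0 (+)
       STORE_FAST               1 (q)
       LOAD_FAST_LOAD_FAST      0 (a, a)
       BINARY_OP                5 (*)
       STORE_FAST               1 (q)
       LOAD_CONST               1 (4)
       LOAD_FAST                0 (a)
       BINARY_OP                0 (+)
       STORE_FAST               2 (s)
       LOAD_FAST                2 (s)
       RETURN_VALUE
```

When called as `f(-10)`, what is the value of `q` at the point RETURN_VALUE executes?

100

LOAD_FAST a → push -10. Stack: [-10]
LOAD_CONST → push 4. Stack: [-10, 4]
BINARY_OP + → -10 + 4 = -6. Stack: [-6]
STORE_FAST q → q=-6. Stack: []
LOAD_FAST_LOAD_FAST a,a → push -10,-10. Stack: [-10, -10]
BINARY_OP * → -10 * -10 = 100. Stack: [100]
STORE_FAST q → q=100. Stack: []
LOAD_CONST → push 4. Stack: [4]
LOAD_FAST a → push -10. Stack: [4, -10]
BINARY_OP + → 4 + -10 = -6. Stack: [-6]
STORE_FAST s → s=-6. Stack: []
LOAD_FAST s → push -6. Stack: [-6]
RETURN_VALUE → return -6.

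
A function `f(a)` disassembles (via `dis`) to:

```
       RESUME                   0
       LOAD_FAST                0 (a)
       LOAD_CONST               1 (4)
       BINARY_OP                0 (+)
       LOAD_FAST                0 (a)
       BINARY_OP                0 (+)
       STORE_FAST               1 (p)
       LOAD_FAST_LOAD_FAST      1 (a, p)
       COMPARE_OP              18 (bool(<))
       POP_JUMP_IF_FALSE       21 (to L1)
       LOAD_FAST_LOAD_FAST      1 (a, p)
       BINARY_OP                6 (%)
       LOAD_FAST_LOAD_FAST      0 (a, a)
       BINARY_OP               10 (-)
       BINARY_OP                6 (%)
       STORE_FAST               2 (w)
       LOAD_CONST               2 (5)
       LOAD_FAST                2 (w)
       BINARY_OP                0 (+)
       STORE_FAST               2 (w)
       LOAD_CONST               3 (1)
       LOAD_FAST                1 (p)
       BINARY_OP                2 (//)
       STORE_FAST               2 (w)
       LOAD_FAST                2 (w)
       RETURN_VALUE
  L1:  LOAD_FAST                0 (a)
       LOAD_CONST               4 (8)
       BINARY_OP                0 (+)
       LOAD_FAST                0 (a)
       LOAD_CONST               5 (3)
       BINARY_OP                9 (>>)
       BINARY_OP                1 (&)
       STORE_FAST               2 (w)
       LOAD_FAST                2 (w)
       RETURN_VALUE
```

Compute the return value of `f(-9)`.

LOAD_FAST a → push -9. Stack: [-9]
LOAD_CONST → push 4. Stack: [-9, 4]
BINARY_OP + → -9 + 4 = -5. Stack: [-5]
LOAD_FAST a → push -9. Stack: [-5, -9]
BINARY_OP + → -5 + -9 = -14. Stack: [-14]
STORE_FAST p → p=-14. Stack: []
LOAD_FAST_LOAD_FAST a,p → push -9,-14. Stack: [-9, -14]
COMPARE_OP bool(<) → -9 vs -14 = False. Stack: [False]
POP_JUMP_IF_FALSE → pop False; jump. Stack: []
LOAD_FAST a → push -9. Stack: [-9]
LOAD_CONST → push 8. Stack: [-9, 8]
BINARY_OP + → -9 + 8 = -1. Stack: [-1]
LOAD_FAST a → push -9. Stack: [-1, -9]
LOAD_CONST → push 3. Stack: [-1, -9, 3]
BINARY_OP >> → -9 >> 3 = -2. Stack: [-1, -2]
BINARY_OP & → -1 & -2 = -2. Stack: [-2]
STORE_FAST w → w=-2. Stack: []
LOAD_FAST w → push -2. Stack: [-2]
RETURN_VALUE → return -2.

-2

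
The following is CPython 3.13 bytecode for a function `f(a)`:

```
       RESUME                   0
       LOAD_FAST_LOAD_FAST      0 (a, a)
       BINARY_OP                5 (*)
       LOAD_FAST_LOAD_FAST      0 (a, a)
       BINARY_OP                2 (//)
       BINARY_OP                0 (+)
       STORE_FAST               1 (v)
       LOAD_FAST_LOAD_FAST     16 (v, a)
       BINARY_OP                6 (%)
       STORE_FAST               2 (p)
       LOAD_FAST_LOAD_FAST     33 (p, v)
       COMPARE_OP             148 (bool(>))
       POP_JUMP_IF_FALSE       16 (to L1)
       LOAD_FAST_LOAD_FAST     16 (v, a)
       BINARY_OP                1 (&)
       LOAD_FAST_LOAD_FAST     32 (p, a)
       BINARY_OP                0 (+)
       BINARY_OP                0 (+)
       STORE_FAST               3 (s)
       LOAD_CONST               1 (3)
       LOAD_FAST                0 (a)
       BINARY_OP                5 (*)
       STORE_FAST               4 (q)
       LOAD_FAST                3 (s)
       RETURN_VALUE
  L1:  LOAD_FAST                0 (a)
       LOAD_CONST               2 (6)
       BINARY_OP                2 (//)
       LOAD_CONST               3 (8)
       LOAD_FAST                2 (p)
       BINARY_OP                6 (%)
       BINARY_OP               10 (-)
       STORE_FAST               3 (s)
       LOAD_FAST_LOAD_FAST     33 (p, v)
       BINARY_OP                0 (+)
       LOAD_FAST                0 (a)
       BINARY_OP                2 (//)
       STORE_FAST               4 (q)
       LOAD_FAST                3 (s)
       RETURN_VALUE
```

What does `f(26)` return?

4

LOAD_FAST_LOAD_FAST a,a → push 26,26. Stack: [26, 26]
BINARY_OP * → 26 * 26 = 676. Stack: [676]
LOAD_FAST_LOAD_FAST a,a → push 26,26. Stack: [676, 26, 26]
BINARY_OP // → 26 // 26 = 1. Stack: [676, 1]
BINARY_OP + → 676 + 1 = 677. Stack: [677]
STORE_FAST v → v=677. Stack: []
LOAD_FAST_LOAD_FAST v,a → push 677,26. Stack: [677, 26]
BINARY_OP % → 677 % 26 = 1. Stack: [1]
STORE_FAST p → p=1. Stack: []
LOAD_FAST_LOAD_FAST p,v → push 1,677. Stack: [1, 677]
COMPARE_OP bool(>) → 1 vs 677 = False. Stack: [False]
POP_JUMP_IF_FALSE → pop False; jump. Stack: []
LOAD_FAST a → push 26. Stack: [26]
LOAD_CONST → push 6. Stack: [26, 6]
BINARY_OP // → 26 // 6 = 4. Stack: [4]
LOAD_CONST → push 8. Stack: [4, 8]
LOAD_FAST p → push 1. Stack: [4, 8, 1]
BINARY_OP % → 8 % 1 = 0. Stack: [4, 0]
BINARY_OP - → 4 - 0 = 4. Stack: [4]
STORE_FAST s → s=4. Stack: []
LOAD_FAST_LOAD_FAST p,v → push 1,677. Stack: [1, 677]
BINARY_OP + → 1 + 677 = 678. Stack: [678]
LOAD_FAST a → push 26. Stack: [678, 26]
BINARY_OP // → 678 // 26 = 26. Stack: [26]
STORE_FAST q → q=26. Stack: []
LOAD_FAST s → push 4. Stack: [4]
RETURN_VALUE → return 4.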